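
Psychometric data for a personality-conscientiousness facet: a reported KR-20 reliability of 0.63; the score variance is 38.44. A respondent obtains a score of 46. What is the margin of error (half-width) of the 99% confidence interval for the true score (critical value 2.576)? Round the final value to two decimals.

9.71

SD = √38.44 = 6.2000
SEM = 6.2000 × √(1 − 0.6300) = 6.2000 × √0.3700 ≃ 6.2000 × 0.6083 ≃ 3.7713
Margin = 2.576 × 3.7713 ≃ 9.7149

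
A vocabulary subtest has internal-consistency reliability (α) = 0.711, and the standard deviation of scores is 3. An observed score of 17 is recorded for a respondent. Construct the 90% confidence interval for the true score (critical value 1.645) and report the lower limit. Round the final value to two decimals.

The standard error of measurement is 3.0000*√(1 − 0.7110) ≈ 3.0000*0.5376 ≈ 1.6128.
Half-width = 1.645*1.6128 ≈ 2.6530
Lower bound: 17 − 2.6530 = 14.3470

14.35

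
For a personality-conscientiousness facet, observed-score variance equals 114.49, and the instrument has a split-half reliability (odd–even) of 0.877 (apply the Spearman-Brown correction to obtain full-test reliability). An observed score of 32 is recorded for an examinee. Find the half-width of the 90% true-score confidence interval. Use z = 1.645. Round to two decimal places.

SD = √114.49 = 10.700
Full-length reliability (Spearman-Brown) = 2(0.877)/(1+0.877) ≈ 0.934
SEM = 10.700 · √(1 − 0.934) = 10.700 · √0.066 ≈ 10.700 · 0.256 ≈ 2.739
1.645 · SEM ≈ 4.506

4.51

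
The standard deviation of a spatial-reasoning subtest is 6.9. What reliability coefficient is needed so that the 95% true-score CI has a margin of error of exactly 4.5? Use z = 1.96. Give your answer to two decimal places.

0.89

SEM needed = half-width / z = 4.5/1.96 ≃ 2.296
r = 1 − (SEM / SD)² = 1 − (2.296 / 6.9)² ≃ 1 − 0.111 ≃ 0.889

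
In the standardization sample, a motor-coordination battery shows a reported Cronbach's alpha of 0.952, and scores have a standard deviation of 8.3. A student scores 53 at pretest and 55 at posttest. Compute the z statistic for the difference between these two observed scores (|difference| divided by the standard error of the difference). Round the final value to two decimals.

The standard error of measurement is 8.3000×√(1 − 0.9520) ≈ 8.3000×0.2191 ≈ 1.8184.
SE_diff = √2 × SEM ≈ 2.5717
z = 2 / 2.5717 ≈ 0.7777

0.78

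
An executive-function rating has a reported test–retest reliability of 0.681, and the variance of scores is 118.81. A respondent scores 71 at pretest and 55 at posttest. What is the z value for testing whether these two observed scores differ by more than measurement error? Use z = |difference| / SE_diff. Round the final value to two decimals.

SD = √118.81 ≈ 10.900
SEM = 10.900 · √(1 − 0.681) = 10.900 · √0.319 ≈ 10.900 · 0.565 ≈ 6.156
SE_diff = √2 · SEM ≈ 8.706
z = 16 / 8.706 ≈ 1.838

1.84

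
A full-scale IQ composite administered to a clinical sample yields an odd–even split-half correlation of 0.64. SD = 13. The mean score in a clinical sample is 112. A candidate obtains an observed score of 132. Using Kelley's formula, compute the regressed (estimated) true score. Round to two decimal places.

127.61

r_full = 2·0.64 / (1 + 0.64) ≃ 0.7805
T̂ = r·X + (1 − r)·M = 0.7805·132 + 0.2195·112 ≃ 103.0244 + 24.5854 ≃ 127.6098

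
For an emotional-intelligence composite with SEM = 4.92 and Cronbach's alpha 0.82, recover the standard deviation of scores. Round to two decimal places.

σ = SEM·(1 − r)^(−1/2) ≃ 4.92×2.3570 ≃ 11.5966

11.60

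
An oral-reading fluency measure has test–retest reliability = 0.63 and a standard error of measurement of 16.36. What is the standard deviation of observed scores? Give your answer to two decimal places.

26.90

σ = SEM·(1 − r)^(−1/2) ≈ 16.36·1.6440 ≈ 26.8957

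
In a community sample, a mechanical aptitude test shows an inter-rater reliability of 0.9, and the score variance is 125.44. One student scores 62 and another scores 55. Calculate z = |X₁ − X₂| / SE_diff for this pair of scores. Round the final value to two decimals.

SD = √125.44 ≈ 11.2000
SEM = 11.2000*√(1 − 0.9000) ≈ 3.5418
SE_diff = √2 * SEM ≈ 5.0088
z = 7 / 5.0088 ≈ 1.3975

1.40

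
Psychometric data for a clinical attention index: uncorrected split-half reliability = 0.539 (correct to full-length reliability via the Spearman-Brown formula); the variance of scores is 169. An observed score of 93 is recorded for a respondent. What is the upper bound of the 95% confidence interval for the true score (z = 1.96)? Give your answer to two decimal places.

σ = 169^(1/2) = 13.0000
Full-length reliability (Spearman-Brown) = 2(0.539)/(1+0.539) ≈ 0.7005
SEM = 13.0000 · √(1 − 0.7005) = 13.0000 · √0.2995 ≈ 13.0000 · 0.5473 ≈ 7.1150
1.96 · SEM ≈ 13.9454
Upper limit = 93 + 13.9454 ≈ 106.9454

106.95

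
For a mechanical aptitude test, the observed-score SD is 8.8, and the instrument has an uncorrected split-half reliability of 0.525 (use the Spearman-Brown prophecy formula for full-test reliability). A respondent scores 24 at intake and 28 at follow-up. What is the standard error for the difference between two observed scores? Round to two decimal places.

Spearman-Brown: r = 2(0.525) / (1 + 0.525) = 1.050 / 1.525 ≈ 0.689
SEM = 8.800×√(1 − 0.689) ≈ 4.911
Standard error of the difference = 4.911·√2 ≈ 6.946

6.95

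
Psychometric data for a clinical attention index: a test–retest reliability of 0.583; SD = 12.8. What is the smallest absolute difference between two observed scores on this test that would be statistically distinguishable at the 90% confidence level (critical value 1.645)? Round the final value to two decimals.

19.23

SEM = 12.800 · √(1 − 0.583) = 12.800 · √0.417 ≈ 12.800 · 0.646 ≈ 8.266
Standard error of the difference = 8.266·√2 ≈ 11.689
Smallest detectable difference = 1.645·11.689 ≈ 19.229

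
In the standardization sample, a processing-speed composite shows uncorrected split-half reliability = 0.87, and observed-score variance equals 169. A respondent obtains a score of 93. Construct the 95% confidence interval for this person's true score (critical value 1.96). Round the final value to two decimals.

SD = √169 ≈ 13.00000
Full-length reliability (Spearman-Brown) = 2(0.87)/(1+0.87) ≈ 0.93048
SEM = 13.00000 * √(1 − 0.93048) = 13.00000 * √0.06952 ≈ 13.00000 * 0.26366 ≈ 3.42763
Margin = 1.96 * 3.42763 ≈ 6.71816
Interval: (86.28184, 99.71816)

[86.28, 99.72]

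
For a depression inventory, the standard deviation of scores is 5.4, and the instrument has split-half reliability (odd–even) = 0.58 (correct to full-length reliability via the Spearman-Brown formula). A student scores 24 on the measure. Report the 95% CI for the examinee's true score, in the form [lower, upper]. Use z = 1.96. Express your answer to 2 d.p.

r_full = 2·0.58 / (1 + 0.58) ≈ 0.7342
The standard error of measurement is 5.4000*√(1 − 0.7342) ≈ 5.4000*0.5156 ≈ 2.7841.
1.96 * SEM ≈ 5.4569
CI = 24 ± 5.4569 → [18.5431, 29.4569]

[18.54, 29.46]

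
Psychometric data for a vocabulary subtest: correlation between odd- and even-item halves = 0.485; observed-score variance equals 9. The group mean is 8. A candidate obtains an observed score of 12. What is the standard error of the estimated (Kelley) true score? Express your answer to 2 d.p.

SD = √9 ≈ 3.00000
Full-length reliability (Spearman-Brown) = 2(0.485)/(1+0.485) ≈ 0.65320
SE_est = 3.00000·√[r(1 − r)] ≈ 1.42786

1.43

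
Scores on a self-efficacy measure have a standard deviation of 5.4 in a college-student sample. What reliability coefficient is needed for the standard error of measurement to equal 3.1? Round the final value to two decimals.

r = 1 − (SEM / SD)² = 1 − (3.1000 / 5.4)² ≈ 1 − 0.3296 ≈ 0.6704

0.67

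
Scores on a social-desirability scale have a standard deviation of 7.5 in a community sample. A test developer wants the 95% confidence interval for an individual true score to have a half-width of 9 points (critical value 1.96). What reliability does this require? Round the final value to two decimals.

0.63

SEM needed = half-width / z = 9/1.96 ≃ 4.592
r = 1 − (SEM / SD)² = 1 − (4.592 / 7.5)² ≃ 1 − 0.375 ≃ 0.625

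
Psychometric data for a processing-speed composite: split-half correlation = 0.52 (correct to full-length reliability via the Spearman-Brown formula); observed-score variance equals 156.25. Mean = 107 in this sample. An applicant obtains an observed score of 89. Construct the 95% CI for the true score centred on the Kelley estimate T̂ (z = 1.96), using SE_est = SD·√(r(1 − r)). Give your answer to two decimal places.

SD = √156.25 = 12.500
Spearman-Brown: r = 2(0.52) / (1 + 0.52) = 1.040 / 1.520 ≈ 0.684
T̂ = 0.684(89) + 0.316(107) ≈ 94.684
SE_est = SD × √(r(1 − r)) = 12.500 × √0.216 ≈ 12.500 × 0.465 ≈ 5.810
CI = 94.684 ± 1.96 × 5.810 → [83.296, 106.073]

[83.30, 106.07]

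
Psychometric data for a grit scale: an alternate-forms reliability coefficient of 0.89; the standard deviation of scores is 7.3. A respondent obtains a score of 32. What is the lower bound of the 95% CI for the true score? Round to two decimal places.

SEM = 7.30000 * √(1 − 0.89000) = 7.30000 * √0.11000 ≈ 7.30000 * 0.33166 ≈ 2.42114
Margin = 1.96 * 2.42114 ≈ 4.74543
Lower limit = 32 − 4.74543 ≈ 27.25457

27.25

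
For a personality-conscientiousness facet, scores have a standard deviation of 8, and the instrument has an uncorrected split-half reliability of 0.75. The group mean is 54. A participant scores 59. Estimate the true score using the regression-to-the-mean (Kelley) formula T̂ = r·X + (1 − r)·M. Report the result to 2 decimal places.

Full-length reliability (Spearman-Brown) = 2(0.75)/(1+0.75) ≈ 0.8571
T̂ = 0.8571(59) + 0.1429(54) ≈ 58.2857

58.29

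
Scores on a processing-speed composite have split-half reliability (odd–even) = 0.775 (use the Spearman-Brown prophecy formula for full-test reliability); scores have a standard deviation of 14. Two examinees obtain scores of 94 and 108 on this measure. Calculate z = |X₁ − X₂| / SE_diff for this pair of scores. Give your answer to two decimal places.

1.99

r_full = 2·0.775 / (1 + 0.775) ≈ 0.873
SEM = 14.000 * √(1 − 0.873) = 14.000 * √0.127 ≈ 14.000 * 0.356 ≈ 4.984
Standard error of the difference = 4.984·√2 ≈ 7.049
z = |94 − 108| / 7.049 = 14 / 7.049 ≈ 1.986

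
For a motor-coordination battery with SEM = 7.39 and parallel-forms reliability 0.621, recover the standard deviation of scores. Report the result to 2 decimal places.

σ = SEM·(1 − r)^(−1/2) ≈ 7.39·1.6244 ≈ 12.0040

12.00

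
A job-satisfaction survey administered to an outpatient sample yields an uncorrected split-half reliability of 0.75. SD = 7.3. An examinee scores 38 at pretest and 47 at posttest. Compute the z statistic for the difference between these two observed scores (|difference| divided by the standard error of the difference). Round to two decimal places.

2.31

Spearman-Brown: r = 2(0.75) / (1 + 0.75) = 1.500 / 1.750 ≈ 0.857
SEM = 7.300 * √(1 − 0.857) = 7.300 * √0.143 ≈ 7.300 * 0.378 ≈ 2.759
Standard error of the difference = 2.759·√2 ≈ 3.902
z = |38 − 47| / 3.902 = 9 / 3.902 ≈ 2.307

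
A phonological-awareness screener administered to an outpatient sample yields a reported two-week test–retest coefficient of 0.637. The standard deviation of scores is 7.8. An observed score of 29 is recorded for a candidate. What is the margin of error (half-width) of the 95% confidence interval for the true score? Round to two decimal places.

SEM = 7.80000×√(1 − 0.63700) ≈ 4.69946
Half-width = 1.96×4.69946 ≈ 9.21094

9.21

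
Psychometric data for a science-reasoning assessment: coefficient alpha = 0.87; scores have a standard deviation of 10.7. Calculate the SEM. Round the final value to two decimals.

SEM = 10.700*√(1 − 0.870) ≈ 3.858

3.86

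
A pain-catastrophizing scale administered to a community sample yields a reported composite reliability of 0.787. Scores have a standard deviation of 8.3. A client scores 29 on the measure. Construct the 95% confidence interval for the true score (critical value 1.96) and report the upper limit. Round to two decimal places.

SEM = 8.300·√(1 − 0.787) ≈ 3.831
1.96 · SEM ≈ 7.508
Upper bound: 29 + 7.508 = 36.508

36.51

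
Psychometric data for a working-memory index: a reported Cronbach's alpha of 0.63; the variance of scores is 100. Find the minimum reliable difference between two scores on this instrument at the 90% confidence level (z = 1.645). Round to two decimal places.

14.15

SD = √100 = 10.000
The standard error of measurement is 10.000×√(1 − 0.630) ≈ 10.000×0.608 ≈ 6.083.
SE_diff = SEM × √2 ≈ 6.083 × 1.414 ≈ 8.602
Minimum reliable difference = 1.645 × SE_diff ≈ 1.645 × 8.602 ≈ 14.151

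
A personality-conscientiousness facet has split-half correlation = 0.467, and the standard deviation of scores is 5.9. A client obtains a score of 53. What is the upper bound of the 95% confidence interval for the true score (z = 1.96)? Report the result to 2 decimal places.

r_full = 2·0.467 / (1 + 0.467) ≈ 0.637
The standard error of measurement is 5.900·√(1 − 0.637) ≈ 5.900·0.603 ≈ 3.556.
1.96 · SEM ≈ 6.970
Upper bound: 53 + 6.970 = 59.970

59.97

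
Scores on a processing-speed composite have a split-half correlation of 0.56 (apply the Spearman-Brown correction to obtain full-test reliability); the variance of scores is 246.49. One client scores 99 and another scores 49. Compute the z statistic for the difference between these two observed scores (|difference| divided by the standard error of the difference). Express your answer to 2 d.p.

4.24

SD = √246.49 = 15.7000
r_full = 2·0.56 / (1 + 0.56) ≈ 0.7179
SEM = 15.7000 · √(1 − 0.7179) = 15.7000 · √0.2821 ≈ 15.7000 · 0.5311 ≈ 8.3380
Standard error of the difference = 8.3380·√2 ≈ 11.7918
z = 50 / 11.7918 ≈ 4.2402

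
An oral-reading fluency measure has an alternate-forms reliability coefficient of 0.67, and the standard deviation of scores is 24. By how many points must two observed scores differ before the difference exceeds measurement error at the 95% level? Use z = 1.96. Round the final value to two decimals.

The standard error of measurement is 24.000×√(1 − 0.670) ≈ 24.000×0.574 ≈ 13.787.
Standard error of the difference = 13.787·√2 ≈ 19.498
Minimum reliable difference = 1.96 × SE_diff ≈ 1.96 × 19.498 ≈ 38.215

38.22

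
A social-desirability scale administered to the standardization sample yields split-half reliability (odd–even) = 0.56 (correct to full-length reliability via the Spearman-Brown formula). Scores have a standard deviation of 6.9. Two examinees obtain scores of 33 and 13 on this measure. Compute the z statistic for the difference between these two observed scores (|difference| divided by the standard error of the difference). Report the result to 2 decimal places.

3.86

r_full = 2·0.56 / (1 + 0.56) ≈ 0.7179
SEM = 6.9000 · √(1 − 0.7179) = 6.9000 · √0.2821 ≈ 6.9000 · 0.5311 ≈ 3.6645
SE_diff = √2 · SEM ≈ 5.1824
z = 20 / 5.1824 ≈ 3.8592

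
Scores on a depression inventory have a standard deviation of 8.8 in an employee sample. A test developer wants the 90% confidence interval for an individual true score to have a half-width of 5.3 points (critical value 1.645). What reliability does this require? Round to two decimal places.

Required SEM = 5.3 / 1.645 ≃ 3.2219
r = 1 − (SEM / SD)² = 1 − (3.2219 / 8.8)² ≃ 1 − 0.1340 ≃ 0.8660

0.87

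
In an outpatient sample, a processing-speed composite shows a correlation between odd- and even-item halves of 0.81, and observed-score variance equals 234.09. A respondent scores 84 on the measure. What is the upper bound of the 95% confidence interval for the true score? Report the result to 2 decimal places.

93.72

σ = 234.09^(1/2) = 15.3000
Spearman-Brown: r = 2(0.81) / (1 + 0.81) = 1.6200 / 1.8100 ≃ 0.8950
The standard error of measurement is 15.3000*√(1 − 0.8950) ≃ 15.3000*0.3240 ≃ 4.9571.
Margin = 1.96 * 4.9571 ≃ 9.7159
Upper limit = 84 + 9.7159 ≃ 93.7159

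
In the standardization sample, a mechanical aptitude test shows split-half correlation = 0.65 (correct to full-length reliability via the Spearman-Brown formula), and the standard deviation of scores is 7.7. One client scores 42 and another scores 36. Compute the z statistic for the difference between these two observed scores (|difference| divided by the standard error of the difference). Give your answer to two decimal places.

1.20

r_full = 2·0.65 / (1 + 0.65) ≈ 0.78788
SEM = 7.70000*√(1 − 0.78788) ≈ 3.54636
Standard error of the difference = 3.54636·√2 ≈ 5.01531
z = |42 − 36| / 5.01531 = 6 / 5.01531 ≈ 1.19634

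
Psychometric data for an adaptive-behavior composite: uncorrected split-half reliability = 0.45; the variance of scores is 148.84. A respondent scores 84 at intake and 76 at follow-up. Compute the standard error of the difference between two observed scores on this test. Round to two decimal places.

10.63

SD = √148.84 = 12.2000
Spearman-Brown: r = 2(0.45) / (1 + 0.45) = 0.9000 / 1.4500 ≈ 0.6207
SEM = 12.2000 × √(1 − 0.6207) = 12.2000 × √0.3793 ≈ 12.2000 × 0.6159 ≈ 7.5138
Standard error of the difference = 7.5138·√2 ≈ 10.6261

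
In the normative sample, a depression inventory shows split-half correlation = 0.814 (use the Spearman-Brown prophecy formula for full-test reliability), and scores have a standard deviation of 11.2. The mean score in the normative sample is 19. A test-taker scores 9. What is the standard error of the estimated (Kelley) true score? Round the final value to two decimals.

3.40

Full-length reliability (Spearman-Brown) = 2(0.814)/(1+0.814) ≈ 0.8975
SE_est = SD · √(r(1 − r)) = 11.2000 · √0.0920 ≈ 11.2000 · 0.3034 ≈ 3.3975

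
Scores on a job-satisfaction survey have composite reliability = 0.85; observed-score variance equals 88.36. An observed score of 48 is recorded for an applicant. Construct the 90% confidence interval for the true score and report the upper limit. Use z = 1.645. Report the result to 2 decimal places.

53.99

SD = √88.36 ≈ 9.400
SEM = 9.400 × √(1 − 0.850) = 9.400 × √0.150 ≈ 9.400 × 0.387 ≈ 3.641
1.645 × SEM ≈ 5.989
Upper bound: 48 + 5.989 = 53.989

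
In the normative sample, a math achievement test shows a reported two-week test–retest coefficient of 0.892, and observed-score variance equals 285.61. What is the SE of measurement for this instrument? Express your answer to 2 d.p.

5.55

SD = √285.61 = 16.90000
The standard error of measurement is 16.90000×√(1 − 0.89200) ≃ 16.90000×0.32863 ≃ 5.55391.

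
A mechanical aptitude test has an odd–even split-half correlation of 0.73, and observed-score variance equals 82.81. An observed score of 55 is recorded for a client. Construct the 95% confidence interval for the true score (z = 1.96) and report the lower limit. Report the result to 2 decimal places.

σ = 82.81^(1/2) = 9.10000
Spearman-Brown: r = 2(0.73) / (1 + 0.73) = 1.46000 / 1.73000 ≈ 0.84393
The standard error of measurement is 9.10000×√(1 − 0.84393) ≈ 9.10000×0.39506 ≈ 3.59501.
Margin = 1.96 × 3.59501 ≈ 7.04622
Lower bound: 55 − 7.04622 = 47.95378

47.95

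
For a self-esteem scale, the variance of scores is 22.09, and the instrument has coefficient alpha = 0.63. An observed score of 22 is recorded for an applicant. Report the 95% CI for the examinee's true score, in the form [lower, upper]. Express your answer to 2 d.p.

σ = 22.09^(1/2) = 4.7000
SEM = 4.7000×√(1 − 0.6300) ≃ 2.8589
Half-width = 1.96×2.8589 ≃ 5.6034
95% CI: 22 ± 5.6034 = [16.3966, 27.6034]

[16.40, 27.60]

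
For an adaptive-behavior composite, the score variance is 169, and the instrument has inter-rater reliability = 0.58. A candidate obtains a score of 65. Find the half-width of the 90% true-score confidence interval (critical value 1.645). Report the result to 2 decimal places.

13.86

SD = √169 ≈ 13.00000
SEM = 13.00000 × √(1 − 0.58000) = 13.00000 × √0.42000 ≈ 13.00000 × 0.64807 ≈ 8.42496
Margin = 1.645 × 8.42496 ≈ 13.85906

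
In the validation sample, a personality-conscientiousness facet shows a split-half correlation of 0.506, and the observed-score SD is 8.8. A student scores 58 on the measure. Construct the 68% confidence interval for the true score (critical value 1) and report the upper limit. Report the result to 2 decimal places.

63.04

Spearman-Brown: r = 2(0.506) / (1 + 0.506) = 1.01200 / 1.50600 ≃ 0.67198
SEM = 8.80000*√(1 − 0.67198) ≃ 5.04004
Half-width = 1*5.04004 ≃ 5.04004
Upper limit = 58 + 5.04004 ≃ 63.04004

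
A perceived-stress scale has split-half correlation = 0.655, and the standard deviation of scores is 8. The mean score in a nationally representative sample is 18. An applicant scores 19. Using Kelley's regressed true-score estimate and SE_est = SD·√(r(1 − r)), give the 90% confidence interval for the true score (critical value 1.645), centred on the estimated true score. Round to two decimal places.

[13.45, 24.14]

r_full = 2·0.655 / (1 + 0.655) ≈ 0.792
T̂ = 0.792(19) + 0.208(18) ≈ 18.792
SE_est = 8.000*√(0.792*0.208) ≈ 3.250
90% CI: 18.792 ± 5.346 ≈ (13.446, 24.137)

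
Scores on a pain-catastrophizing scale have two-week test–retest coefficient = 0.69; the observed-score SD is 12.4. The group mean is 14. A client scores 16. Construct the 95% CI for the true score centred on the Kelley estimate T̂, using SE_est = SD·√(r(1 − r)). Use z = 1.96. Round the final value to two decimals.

[4.14, 26.62]

Estimated true score = 0.6900×16 + (1 − 0.6900)×14 ≈ 15.3800
SE_est = SD × √(r(1 − r)) = 12.4000 × √0.2139 ≈ 12.4000 × 0.4625 ≈ 5.7349
95% CI: 15.3800 ± 11.2404 ≈ (4.1396, 26.6204)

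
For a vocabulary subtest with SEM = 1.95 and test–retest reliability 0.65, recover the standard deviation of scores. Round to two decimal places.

3.30

σ = SEM·(1 − r)^(−1/2) ≈ 1.95·1.69031 ≈ 3.29610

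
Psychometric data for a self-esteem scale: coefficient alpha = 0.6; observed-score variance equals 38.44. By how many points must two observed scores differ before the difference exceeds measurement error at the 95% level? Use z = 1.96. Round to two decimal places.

σ = 38.44^(1/2) = 6.2000
The standard error of measurement is 6.2000*√(1 − 0.6000) ≃ 6.2000*0.6325 ≃ 3.9212.
Standard error of the difference = 3.9212·√2 ≃ 5.5454
Minimum reliable difference = 1.96 * SE_diff ≃ 1.96 * 5.5454 ≃ 10.8691

10.87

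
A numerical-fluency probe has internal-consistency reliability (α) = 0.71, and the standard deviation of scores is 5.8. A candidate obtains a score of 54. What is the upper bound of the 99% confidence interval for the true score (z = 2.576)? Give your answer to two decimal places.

62.05

The standard error of measurement is 5.8000×√(1 − 0.7100) ≈ 5.8000×0.5385 ≈ 3.1234.
Half-width = 2.576×3.1234 ≈ 8.0459
Upper bound: 54 + 8.0459 = 62.0459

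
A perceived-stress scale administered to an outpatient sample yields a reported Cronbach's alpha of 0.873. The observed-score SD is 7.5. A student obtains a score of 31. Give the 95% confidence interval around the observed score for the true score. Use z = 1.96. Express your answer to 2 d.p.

[25.76, 36.24]

SEM = 7.50000 · √(1 − 0.87300) = 7.50000 · √0.12700 ≈ 7.50000 · 0.35637 ≈ 2.67278
Margin = 1.96 · 2.67278 ≈ 5.23865
Interval: (25.76135, 36.23865)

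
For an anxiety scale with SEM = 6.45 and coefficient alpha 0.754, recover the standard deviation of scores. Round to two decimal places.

13.00

σ = SEM·(1 − r)^(−1/2) ≈ 6.45*2.016 ≈ 13.004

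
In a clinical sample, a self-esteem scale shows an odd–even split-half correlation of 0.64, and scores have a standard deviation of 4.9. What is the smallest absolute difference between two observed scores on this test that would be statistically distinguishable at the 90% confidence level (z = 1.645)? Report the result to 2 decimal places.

5.34

Full-length reliability (Spearman-Brown) = 2(0.64)/(1+0.64) ≃ 0.7805
SEM = 4.9000·√(1 − 0.7805) ≃ 2.2958
Standard error of the difference = 2.2958·√2 ≃ 3.2467
Minimum reliable difference = 1.645 · SE_diff ≃ 1.645 · 3.2467 ≃ 5.3408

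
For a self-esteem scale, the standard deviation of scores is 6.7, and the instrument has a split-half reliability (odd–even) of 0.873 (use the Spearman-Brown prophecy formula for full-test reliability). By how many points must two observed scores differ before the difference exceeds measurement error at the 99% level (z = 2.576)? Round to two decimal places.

Spearman-Brown: r = 2(0.873) / (1 + 0.873) = 1.74600 / 1.87300 ≈ 0.93219
The standard error of measurement is 6.70000*√(1 − 0.93219) ≈ 6.70000*0.26040 ≈ 1.74465.
SE_diff = SEM * √2 ≈ 1.74465 * 1.41421 ≈ 2.46730
Smallest detectable difference = 2.576*2.46730 ≈ 6.35578

6.36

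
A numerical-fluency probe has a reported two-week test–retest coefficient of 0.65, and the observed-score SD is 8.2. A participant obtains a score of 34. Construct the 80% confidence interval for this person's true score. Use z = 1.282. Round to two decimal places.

The standard error of measurement is 8.200·√(1 − 0.650) ≈ 8.200·0.592 ≈ 4.851.
Margin = 1.282 · 4.851 ≈ 6.219
Interval: (27.781, 40.219)

[27.78, 40.22]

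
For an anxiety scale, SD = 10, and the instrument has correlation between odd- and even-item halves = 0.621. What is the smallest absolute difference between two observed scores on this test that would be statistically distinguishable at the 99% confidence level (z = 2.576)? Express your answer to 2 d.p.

17.62

Spearman-Brown: r = 2(0.621) / (1 + 0.621) = 1.242 / 1.621 ≃ 0.766
SEM = 10.000 × √(1 − 0.766) = 10.000 × √0.234 ≃ 10.000 × 0.484 ≃ 4.835
SE_diff = SEM × √2 ≃ 4.835 × 1.414 ≃ 6.838
Smallest detectable difference = 2.576×6.838 ≃ 17.615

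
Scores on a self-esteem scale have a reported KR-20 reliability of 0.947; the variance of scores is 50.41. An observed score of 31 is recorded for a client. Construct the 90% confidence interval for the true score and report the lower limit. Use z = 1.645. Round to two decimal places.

σ = 50.41^(1/2) = 7.1000
SEM = 7.1000 * √(1 − 0.9470) = 7.1000 * √0.0530 ≃ 7.1000 * 0.2302 ≃ 1.6345
1.645 * SEM ≃ 2.6888
Lower limit = 31 − 2.6888 ≃ 28.3112

28.31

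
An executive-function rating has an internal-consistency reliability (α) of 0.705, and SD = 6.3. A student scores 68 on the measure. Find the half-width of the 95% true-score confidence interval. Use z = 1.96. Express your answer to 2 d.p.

SEM = 6.300*√(1 − 0.705) ≃ 3.422
1.96 * SEM ≃ 6.707

6.71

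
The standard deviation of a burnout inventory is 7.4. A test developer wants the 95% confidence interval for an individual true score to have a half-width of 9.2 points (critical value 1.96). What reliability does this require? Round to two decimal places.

0.60

SEM needed = half-width / z = 9.2/1.96 ≈ 4.6939
r = 1 − (SEM / SD)² = 1 − (4.6939 / 7.4)² ≈ 1 − 0.4023 ≈ 0.5977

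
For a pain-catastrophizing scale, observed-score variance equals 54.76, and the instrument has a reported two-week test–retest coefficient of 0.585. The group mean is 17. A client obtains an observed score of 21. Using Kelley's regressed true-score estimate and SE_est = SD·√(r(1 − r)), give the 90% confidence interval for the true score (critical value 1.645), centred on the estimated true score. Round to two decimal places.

[13.34, 25.34]

SD = √54.76 = 7.4000
T̂ = 0.5850(21) + 0.4150(17) ≈ 19.3400
SE_est = SD * √(r(1 − r)) = 7.4000 * √0.2428 ≈ 7.4000 * 0.4927 ≈ 3.6461
90% CI: 19.3400 ± 5.9979 ≈ (13.3421, 25.3379)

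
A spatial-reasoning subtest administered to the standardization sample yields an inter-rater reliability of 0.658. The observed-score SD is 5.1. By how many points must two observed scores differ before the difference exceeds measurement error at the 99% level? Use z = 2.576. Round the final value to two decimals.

The standard error of measurement is 5.1000×√(1 − 0.6580) ≈ 5.1000×0.5848 ≈ 2.9825.
SE_diff = √2 × SEM ≈ 4.2179
Minimum reliable difference = 2.576 × SE_diff ≈ 2.576 × 4.2179 ≈ 10.8654

10.87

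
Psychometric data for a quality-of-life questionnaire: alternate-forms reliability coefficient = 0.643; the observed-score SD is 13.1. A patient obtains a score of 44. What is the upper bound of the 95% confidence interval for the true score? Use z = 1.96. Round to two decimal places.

The standard error of measurement is 13.10000×√(1 − 0.64300) ≈ 13.10000×0.59749 ≈ 7.82718.
1.96 × SEM ≈ 15.34128
Upper limit = 44 + 15.34128 ≈ 59.34128

59.34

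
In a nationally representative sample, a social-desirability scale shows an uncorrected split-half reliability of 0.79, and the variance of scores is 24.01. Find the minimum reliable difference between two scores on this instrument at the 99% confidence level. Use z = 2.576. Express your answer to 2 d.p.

SD = √24.01 = 4.900
Full-length reliability (Spearman-Brown) = 2(0.79)/(1+0.79) ≈ 0.883
The standard error of measurement is 4.900×√(1 − 0.883) ≈ 4.900×0.343 ≈ 1.678.
Standard error of the difference = 1.678·√2 ≈ 2.374
Smallest detectable difference = 2.576×2.374 ≈ 6.114

6.11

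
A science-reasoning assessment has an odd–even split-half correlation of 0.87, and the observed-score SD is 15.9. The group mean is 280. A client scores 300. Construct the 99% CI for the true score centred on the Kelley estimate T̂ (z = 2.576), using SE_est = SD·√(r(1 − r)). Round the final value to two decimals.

r_full = 2·0.87 / (1 + 0.87) ≈ 0.930
Estimated true score = 0.930·300 + (1 − 0.930)·280 ≈ 298.610
SE_est = 15.900·√[r(1 − r)] ≈ 4.044
99% CI: 298.610 ± 10.417 ≈ (288.193, 309.027)

[288.19, 309.03]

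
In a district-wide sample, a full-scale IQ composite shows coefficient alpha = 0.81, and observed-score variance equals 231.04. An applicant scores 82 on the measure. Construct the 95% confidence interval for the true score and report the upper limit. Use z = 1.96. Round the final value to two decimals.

94.99

SD = √231.04 ≈ 15.200
SEM = 15.200 * √(1 − 0.810) = 15.200 * √0.190 ≈ 15.200 * 0.436 ≈ 6.626
1.96 * SEM ≈ 12.986
Upper bound: 82 + 12.986 = 94.986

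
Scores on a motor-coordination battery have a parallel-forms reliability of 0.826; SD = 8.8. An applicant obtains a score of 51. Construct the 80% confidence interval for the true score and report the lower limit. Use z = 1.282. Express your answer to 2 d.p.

SEM = 8.8000 * √(1 − 0.8260) = 8.8000 * √0.1740 ≃ 8.8000 * 0.4171 ≃ 3.6708
Margin = 1.282 * 3.6708 ≃ 4.7059
Lower limit = 51 − 4.7059 ≃ 46.2941

46.29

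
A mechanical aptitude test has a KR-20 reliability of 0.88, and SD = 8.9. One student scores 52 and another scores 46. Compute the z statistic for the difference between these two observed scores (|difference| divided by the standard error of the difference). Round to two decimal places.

1.38

SEM = 8.9000 · √(1 − 0.8800) = 8.9000 · √0.1200 ≃ 8.9000 · 0.3464 ≃ 3.0831
SE_diff = SEM · √2 ≃ 3.0831 · 1.4142 ≃ 4.3601
z = 6 / 4.3601 ≃ 1.3761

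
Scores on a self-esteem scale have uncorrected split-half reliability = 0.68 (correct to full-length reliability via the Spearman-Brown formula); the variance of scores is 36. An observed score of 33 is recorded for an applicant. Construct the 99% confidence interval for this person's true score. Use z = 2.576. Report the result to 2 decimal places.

SD = √36 = 6.0000
r_full = 2·0.68 / (1 + 0.68) ≈ 0.8095
SEM = 6.0000 × √(1 − 0.8095) = 6.0000 × √0.1905 ≈ 6.0000 × 0.4364 ≈ 2.6186
2.576 × SEM ≈ 6.7456
Interval: (26.2544, 39.7456)

[26.25, 39.75]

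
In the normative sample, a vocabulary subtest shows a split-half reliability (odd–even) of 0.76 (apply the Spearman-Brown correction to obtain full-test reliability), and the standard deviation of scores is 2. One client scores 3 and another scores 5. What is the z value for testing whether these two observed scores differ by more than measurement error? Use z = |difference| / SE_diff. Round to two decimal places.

Spearman-Brown: r = 2(0.76) / (1 + 0.76) = 1.5200 / 1.7600 ≈ 0.8636
SEM = 2.0000 * √(1 − 0.8636) = 2.0000 * √0.1364 ≈ 2.0000 * 0.3693 ≈ 0.7385
SE_diff = SEM * √2 ≈ 0.7385 * 1.4142 ≈ 1.0445
z = 2 / 1.0445 ≈ 1.9149

1.91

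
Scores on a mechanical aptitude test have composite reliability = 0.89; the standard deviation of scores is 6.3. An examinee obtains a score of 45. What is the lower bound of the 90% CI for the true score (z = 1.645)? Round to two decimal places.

SEM = 6.3000 · √(1 − 0.8900) = 6.3000 · √0.1100 ≈ 6.3000 · 0.3317 ≈ 2.0895
1.645 · SEM ≈ 3.4372
Lower bound: 45 − 3.4372 = 41.5628

41.56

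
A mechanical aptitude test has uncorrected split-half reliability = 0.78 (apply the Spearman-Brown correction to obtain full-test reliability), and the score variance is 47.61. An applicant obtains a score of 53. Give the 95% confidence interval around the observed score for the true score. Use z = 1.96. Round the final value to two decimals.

SD = √47.61 ≃ 6.90000
r_full = 2·0.78 / (1 + 0.78) ≃ 0.87640
SEM = 6.90000 · √(1 − 0.87640) = 6.90000 · √0.12360 ≃ 6.90000 · 0.35156 ≃ 2.42577
Half-width = 1.96·2.42577 ≃ 4.75452
95% CI: 53 ± 4.75452 = [48.24548, 57.75452]

[48.25, 57.75]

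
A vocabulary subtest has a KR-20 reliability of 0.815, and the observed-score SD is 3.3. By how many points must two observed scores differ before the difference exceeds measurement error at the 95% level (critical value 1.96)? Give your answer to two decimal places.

The standard error of measurement is 3.300*√(1 − 0.815) ≈ 3.300*0.430 ≈ 1.419.
SE_diff = √2 * SEM ≈ 2.007
Smallest detectable difference = 1.96*2.007 ≈ 3.934

3.93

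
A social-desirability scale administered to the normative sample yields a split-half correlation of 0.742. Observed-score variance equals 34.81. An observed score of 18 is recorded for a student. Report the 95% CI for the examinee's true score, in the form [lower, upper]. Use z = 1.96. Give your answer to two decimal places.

[13.55, 22.45]

SD = √34.81 = 5.90000
r_full = 2·0.742 / (1 + 0.742) ≈ 0.85189
SEM = 5.90000*√(1 − 0.85189) ≈ 2.27059
1.96 * SEM ≈ 4.45035
Interval: (13.54965, 22.45035)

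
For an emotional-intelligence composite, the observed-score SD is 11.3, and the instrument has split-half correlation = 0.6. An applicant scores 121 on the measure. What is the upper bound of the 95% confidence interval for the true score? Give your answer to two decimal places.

132.07

Full-length reliability (Spearman-Brown) = 2(0.6)/(1+0.6) ≈ 0.750
SEM = 11.300 · √(1 − 0.750) = 11.300 · √0.250 ≈ 11.300 · 0.500 ≈ 5.650
Half-width = 1.96·5.650 ≈ 11.074
Upper bound: 121 + 11.074 = 132.074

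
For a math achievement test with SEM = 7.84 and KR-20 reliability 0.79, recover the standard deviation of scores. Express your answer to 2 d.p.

17.11

SD = 7.84 / √(1 − 0.79) ≃ 17.108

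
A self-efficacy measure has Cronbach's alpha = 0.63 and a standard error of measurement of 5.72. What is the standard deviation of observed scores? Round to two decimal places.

σ = SEM·(1 − r)^(−1/2) ≃ 5.72*1.644 ≃ 9.404

9.40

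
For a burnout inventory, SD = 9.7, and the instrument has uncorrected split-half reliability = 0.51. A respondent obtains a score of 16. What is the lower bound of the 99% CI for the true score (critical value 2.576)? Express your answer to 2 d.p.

Spearman-Brown: r = 2(0.51) / (1 + 0.51) = 1.02000 / 1.51000 ≃ 0.67550
SEM = 9.70000 × √(1 − 0.67550) = 9.70000 × √0.32450 ≃ 9.70000 × 0.56965 ≃ 5.52562
Margin = 2.576 × 5.52562 ≃ 14.23401
Lower bound: 16 − 14.23401 = 1.76599

1.77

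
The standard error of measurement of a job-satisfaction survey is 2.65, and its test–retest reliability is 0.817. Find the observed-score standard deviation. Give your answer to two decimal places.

SD = SEM / √(1 − r) = 2.65 / √0.18300 ≈ 2.65 / 0.42778 ≈ 6.19470

6.19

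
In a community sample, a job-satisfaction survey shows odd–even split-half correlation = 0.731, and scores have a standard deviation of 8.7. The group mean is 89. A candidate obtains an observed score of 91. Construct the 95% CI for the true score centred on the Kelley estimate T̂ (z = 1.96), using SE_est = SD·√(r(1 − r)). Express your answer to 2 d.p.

[84.51, 96.87]

Spearman-Brown: r = 2(0.731) / (1 + 0.731) = 1.462 / 1.731 ≈ 0.845
T̂ = 0.845(91) + 0.155(89) ≈ 90.689
SE_est = 8.700·√[r(1 − r)] ≈ 3.152
95% CI: 90.689 ± 6.178 ≈ (84.511, 96.867)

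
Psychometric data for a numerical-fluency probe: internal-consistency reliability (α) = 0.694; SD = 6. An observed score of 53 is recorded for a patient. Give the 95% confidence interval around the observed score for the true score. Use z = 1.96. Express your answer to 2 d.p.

SEM = 6.0000 × √(1 − 0.6940) = 6.0000 × √0.3060 ≃ 6.0000 × 0.5532 ≃ 3.3190
Half-width = 1.96×3.3190 ≃ 6.5053
95% CI: 53 ± 6.5053 = [46.4947, 59.5053]

[46.49, 59.51]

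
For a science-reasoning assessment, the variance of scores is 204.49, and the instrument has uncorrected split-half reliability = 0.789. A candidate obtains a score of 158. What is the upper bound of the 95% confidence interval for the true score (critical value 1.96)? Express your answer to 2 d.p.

σ = 204.49^(1/2) = 14.30000
r_full = 2·0.789 / (1 + 0.789) ≈ 0.88206
SEM = 14.30000×√(1 − 0.88206) ≈ 4.91102
Half-width = 1.96×4.91102 ≈ 9.62561
Upper bound: 158 + 9.62561 = 167.62561

167.63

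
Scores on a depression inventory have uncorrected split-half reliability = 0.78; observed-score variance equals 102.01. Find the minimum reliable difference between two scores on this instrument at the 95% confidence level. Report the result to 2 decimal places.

9.84

SD = √102.01 ≈ 10.10000
Spearman-Brown: r = 2(0.78) / (1 + 0.78) = 1.56000 / 1.78000 ≈ 0.87640
SEM = 10.10000×√(1 − 0.87640) ≈ 3.55077
SE_diff = SEM × √2 ≈ 3.55077 × 1.41421 ≈ 5.02155
Minimum reliable difference = 1.96 × SE_diff ≈ 1.96 × 5.02155 ≈ 9.84224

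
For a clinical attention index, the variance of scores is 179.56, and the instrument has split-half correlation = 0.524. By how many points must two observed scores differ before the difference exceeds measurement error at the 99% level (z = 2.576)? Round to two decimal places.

27.28

σ = 179.56^(1/2) = 13.4000
Spearman-Brown: r = 2(0.524) / (1 + 0.524) = 1.0480 / 1.5240 ≃ 0.6877
The standard error of measurement is 13.4000·√(1 − 0.6877) ≃ 13.4000·0.5589 ≃ 7.4889.
SE_diff = √2 · SEM ≃ 10.5908
Minimum reliable difference = 2.576 · SE_diff ≃ 2.576 · 10.5908 ≃ 27.2820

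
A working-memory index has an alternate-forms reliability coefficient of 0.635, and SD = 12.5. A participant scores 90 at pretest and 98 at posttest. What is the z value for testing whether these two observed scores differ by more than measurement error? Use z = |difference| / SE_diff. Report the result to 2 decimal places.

0.75

SEM = 12.5000 * √(1 − 0.6350) = 12.5000 * √0.3650 ≃ 12.5000 * 0.6042 ≃ 7.5519
Standard error of the difference = 7.5519·√2 ≃ 10.6800
z = |90 − 98| / 10.6800 = 8 / 10.6800 ≃ 0.7491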